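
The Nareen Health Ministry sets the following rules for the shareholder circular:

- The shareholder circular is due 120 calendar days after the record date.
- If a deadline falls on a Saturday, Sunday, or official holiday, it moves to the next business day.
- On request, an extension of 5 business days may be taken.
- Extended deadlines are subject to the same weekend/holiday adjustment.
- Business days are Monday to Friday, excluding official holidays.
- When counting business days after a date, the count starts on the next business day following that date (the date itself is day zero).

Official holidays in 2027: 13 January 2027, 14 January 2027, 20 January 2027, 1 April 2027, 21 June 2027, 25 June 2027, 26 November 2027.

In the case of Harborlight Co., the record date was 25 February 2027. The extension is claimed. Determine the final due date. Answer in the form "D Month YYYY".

5 July 2027

120 calendar days after 25 February 2027 is 25 June 2027.
Because 25 June 2027 is a listed holiday, the deadline becomes 28 June 2027 (Monday).
Applying the 5-business-day extension: 5 business days after 28 June 2027 is 5 July 2027.
5 July 2027 is a Monday and not a listed holiday, so it stands.
Final deadline: 5 July 2027.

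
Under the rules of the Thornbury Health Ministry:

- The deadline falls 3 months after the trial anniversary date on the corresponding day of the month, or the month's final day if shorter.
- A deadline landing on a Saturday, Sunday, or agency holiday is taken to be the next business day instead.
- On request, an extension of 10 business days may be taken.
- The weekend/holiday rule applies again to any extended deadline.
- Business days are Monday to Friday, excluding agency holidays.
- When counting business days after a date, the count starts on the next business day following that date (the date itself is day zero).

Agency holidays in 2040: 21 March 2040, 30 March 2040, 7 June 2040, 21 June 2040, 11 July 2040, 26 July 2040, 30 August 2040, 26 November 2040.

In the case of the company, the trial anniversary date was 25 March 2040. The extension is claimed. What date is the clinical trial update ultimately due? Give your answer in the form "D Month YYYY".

9 July 2040

Moving 3 months forward from 25 March 2040 on the corresponding day gives 25 June 2040.
25 June 2040 is a Monday and not a listed holiday, so it stands.
Counting 10 further business days from 25 June 2040 reaches 9 July 2040.
9 July 2040 is a Monday and not a listed holiday, so it stands.
Deadline: 9 July 2040.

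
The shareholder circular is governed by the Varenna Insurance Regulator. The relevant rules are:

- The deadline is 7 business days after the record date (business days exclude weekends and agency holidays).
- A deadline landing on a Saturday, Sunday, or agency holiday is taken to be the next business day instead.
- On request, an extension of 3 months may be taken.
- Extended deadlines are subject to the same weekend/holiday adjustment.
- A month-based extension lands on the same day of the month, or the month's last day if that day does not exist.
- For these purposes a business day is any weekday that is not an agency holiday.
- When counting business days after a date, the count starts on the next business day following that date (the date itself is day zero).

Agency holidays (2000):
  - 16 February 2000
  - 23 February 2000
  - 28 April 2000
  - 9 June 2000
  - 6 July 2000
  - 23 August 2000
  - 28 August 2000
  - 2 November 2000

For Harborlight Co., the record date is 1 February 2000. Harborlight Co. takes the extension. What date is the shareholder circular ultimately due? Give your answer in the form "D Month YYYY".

10 May 2000

Starting the day after 1 February 2000 and counting 7 business days lands on 10 February 2000.
10 February 2000 is a Thursday and not a listed holiday, so it stands.
Add 3 months to 10 February 2000: 10 May 2000.
10 May 2000 (Wednesday) is already a business day.
The final due date is 10 May 2000.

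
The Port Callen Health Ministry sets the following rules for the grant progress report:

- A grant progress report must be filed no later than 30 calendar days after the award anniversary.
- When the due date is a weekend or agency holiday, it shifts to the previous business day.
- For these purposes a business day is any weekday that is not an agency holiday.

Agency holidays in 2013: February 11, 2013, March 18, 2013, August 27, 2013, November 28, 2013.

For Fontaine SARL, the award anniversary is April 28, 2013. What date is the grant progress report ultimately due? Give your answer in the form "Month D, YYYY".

From April 28, 2013, 30 calendar days later is May 28, 2013.
May 28, 2013 is a Tuesday and not a listed holiday, so it stands.
The final due date is May 28, 2013.

May 28, 2013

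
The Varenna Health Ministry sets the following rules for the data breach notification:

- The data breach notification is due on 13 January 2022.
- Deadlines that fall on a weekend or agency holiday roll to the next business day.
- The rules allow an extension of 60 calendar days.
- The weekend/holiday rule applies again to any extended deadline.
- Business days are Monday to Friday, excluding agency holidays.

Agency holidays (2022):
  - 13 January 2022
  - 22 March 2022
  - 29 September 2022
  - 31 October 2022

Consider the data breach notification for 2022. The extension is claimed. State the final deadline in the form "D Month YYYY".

15 March 2022

The statutory due date is 13 January 2022.
13 January 2022 is a listed holiday; the next business day is 14 January 2022 (Friday).
The 60-calendar-day extension moves the deadline from 14 January 2022 to 15 March 2022.
15 March 2022 is a Tuesday and not a listed holiday, so it stands.
Deadline: 15 March 2022.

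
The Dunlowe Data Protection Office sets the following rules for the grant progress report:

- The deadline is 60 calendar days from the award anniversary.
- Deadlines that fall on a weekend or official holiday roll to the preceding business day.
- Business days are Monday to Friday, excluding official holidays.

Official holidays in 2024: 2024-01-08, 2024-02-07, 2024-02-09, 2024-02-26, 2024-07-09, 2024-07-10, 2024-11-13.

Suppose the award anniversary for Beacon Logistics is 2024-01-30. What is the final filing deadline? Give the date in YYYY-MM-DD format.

Trigger date 2024-01-30 + 60 calendar days = 2024-03-30.
2024-03-30 is a Saturday; the preceding business day is 2024-03-29 (Friday).
Deadline: 2024-03-29.

2024-03-29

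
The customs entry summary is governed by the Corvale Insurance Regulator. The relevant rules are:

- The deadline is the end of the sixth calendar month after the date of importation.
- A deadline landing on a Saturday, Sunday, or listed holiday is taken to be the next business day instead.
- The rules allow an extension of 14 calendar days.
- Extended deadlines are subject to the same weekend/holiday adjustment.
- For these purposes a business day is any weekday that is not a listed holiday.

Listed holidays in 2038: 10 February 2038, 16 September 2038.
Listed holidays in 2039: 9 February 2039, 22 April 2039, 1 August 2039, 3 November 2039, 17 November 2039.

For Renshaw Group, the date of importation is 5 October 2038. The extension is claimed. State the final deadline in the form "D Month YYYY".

16 May 2039

6 months after 5 October 2038 falls in April 2039; the last day of that month is 30 April 2039.
30 April 2039 is a Saturday; the next business day is 2 May 2039 (Monday).
Add the 14 calendar-day extension to 2 May 2039: 16 May 2039.
Since 16 May 2039 is a Monday and not a holiday, the date is unchanged.
Final deadline: 16 May 2039.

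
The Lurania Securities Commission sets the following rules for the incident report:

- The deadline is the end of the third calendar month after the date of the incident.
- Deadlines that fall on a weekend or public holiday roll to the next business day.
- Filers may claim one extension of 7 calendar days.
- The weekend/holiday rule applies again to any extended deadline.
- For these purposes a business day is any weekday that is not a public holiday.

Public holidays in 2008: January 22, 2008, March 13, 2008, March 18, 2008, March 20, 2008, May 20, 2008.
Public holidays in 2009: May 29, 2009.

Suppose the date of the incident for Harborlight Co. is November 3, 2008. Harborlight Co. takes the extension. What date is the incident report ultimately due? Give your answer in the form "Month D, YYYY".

3 months after November 3, 2008 is February 2009; that month ends on February 28, 2009.
February 28, 2009 falls on a Saturday. Rolling to the next business day gives March 2, 2009, a Monday.
With the 7-day extension, March 2, 2009 becomes March 9, 2009.
March 9, 2009 (Monday) is already a business day.
Deadline: March 9, 2009.

March 9, 2009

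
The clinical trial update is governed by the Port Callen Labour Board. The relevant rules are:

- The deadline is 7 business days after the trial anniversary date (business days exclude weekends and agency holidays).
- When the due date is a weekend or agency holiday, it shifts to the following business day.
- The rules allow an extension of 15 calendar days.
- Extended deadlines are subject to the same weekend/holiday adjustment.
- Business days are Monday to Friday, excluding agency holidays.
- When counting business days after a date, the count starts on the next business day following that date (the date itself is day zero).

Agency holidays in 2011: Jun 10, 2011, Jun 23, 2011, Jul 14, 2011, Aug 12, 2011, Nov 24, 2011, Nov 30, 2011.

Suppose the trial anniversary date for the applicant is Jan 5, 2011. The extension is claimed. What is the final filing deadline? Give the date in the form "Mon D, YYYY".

Starting the day after Jan 5, 2011 and counting 7 business days lands on Jan 14, 2011.
Since Jan 14, 2011 is a Friday and not a holiday, the date is unchanged.
With the 15-day extension, Jan 14, 2011 becomes Jan 29, 2011.
Jan 29, 2011 falls on a Saturday. Rolling to the next business day gives Jan 31, 2011, a Monday.
Final deadline: Jan 31, 2011.

Jan 31, 2011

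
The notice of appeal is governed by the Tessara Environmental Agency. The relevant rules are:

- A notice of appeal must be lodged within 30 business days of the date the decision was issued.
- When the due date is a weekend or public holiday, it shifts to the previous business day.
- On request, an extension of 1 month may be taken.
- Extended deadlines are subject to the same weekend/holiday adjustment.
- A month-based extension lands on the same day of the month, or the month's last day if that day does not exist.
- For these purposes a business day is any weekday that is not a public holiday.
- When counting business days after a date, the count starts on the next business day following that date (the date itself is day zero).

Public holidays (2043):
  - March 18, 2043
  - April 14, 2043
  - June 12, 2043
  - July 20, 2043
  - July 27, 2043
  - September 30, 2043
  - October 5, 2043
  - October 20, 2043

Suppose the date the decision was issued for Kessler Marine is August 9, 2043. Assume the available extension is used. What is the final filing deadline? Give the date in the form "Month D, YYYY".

30 business days after August 9, 2043, excluding weekends and holidays, is September 18, 2043.
September 18, 2043 falls on a Friday, which is a business day, so no adjustment is needed.
Add 1 month to September 18, 2043: October 18, 2043.
Because October 18, 2043 is a Sunday, the deadline becomes October 16, 2043 (Friday).
Deadline: October 16, 2043.

October 16, 2043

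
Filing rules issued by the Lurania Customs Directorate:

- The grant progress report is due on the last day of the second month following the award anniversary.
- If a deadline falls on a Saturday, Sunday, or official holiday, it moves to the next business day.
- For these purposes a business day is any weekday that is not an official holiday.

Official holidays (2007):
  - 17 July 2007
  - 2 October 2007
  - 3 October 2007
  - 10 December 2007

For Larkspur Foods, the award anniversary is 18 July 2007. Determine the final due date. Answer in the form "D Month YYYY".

1 October 2007

The second month after 18 July 2007 is September 2007, whose last day is 30 September 2007.
Because 30 September 2007 is a Sunday, the deadline becomes 1 October 2007 (Monday).
Deadline: 1 October 2007.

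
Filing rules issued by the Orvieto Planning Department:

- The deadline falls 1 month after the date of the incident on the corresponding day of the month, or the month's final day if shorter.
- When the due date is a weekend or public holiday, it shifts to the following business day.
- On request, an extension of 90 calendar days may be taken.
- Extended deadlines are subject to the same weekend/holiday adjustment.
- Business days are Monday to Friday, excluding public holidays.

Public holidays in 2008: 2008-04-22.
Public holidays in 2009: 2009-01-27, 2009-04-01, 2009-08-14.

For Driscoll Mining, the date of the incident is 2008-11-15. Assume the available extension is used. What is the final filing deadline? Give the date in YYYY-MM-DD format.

1 month from 2008-11-15 is 2008-12-15.
Since 2008-12-15 is a Monday and not a holiday, the date is unchanged.
Add the 90 calendar-day extension to 2008-12-15: 2009-03-15.
2009-03-15 falls on a Sunday. Rolling to the next business day gives 2009-03-16, a Monday.
Deadline: 2009-03-16.

2009-03-16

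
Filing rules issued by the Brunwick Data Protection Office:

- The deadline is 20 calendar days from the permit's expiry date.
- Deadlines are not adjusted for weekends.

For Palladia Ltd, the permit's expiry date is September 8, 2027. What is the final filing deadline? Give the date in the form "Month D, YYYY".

September 28, 2027

From September 8, 2027, 20 calendar days later is September 28, 2027.
No adjustment is made for weekends or holidays, so September 28, 2027 stands.
So the filing is due September 28, 2027.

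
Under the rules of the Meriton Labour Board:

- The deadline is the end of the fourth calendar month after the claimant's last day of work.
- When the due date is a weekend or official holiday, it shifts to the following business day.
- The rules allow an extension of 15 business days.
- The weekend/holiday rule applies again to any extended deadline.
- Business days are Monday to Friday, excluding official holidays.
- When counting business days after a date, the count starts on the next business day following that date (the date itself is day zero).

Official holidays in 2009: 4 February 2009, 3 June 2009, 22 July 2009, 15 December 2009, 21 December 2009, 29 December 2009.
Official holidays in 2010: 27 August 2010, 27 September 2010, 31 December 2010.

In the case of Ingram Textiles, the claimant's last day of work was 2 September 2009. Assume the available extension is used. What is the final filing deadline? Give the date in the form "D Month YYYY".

22 February 2010

4 months after 2 September 2009 falls in January 2010; the last day of that month is 31 January 2010.
Because 31 January 2010 is a Sunday, the deadline becomes 1 February 2010 (Monday).
Applying the 15-business-day extension: 15 business days after 1 February 2010 is 22 February 2010.
22 February 2010 falls on a Monday, which is a business day, so no adjustment is needed.
The final due date is 22 February 2010.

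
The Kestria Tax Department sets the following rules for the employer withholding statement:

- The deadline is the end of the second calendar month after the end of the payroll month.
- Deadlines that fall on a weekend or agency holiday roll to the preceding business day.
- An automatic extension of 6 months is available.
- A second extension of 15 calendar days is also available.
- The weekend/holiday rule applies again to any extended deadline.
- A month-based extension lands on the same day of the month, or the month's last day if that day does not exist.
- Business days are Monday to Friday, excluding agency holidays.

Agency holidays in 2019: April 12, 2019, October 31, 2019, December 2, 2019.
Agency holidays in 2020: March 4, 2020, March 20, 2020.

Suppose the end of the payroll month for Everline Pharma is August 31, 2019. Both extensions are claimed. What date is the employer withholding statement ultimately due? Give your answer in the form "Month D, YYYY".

May 15, 2020

The second month after August 31, 2019 is October 2019, whose last day is October 31, 2019.
Because October 31, 2019 is a listed holiday, the deadline becomes October 30, 2019 (Wednesday).
Add 6 months to October 30, 2019: April 30, 2020.
April 30, 2020 falls on a Thursday, which is a business day, so no adjustment is needed.
Add the 15 calendar-day extension to April 30, 2020: May 15, 2020.
May 15, 2020 (Friday) is already a business day.
So the filing is due May 15, 2020.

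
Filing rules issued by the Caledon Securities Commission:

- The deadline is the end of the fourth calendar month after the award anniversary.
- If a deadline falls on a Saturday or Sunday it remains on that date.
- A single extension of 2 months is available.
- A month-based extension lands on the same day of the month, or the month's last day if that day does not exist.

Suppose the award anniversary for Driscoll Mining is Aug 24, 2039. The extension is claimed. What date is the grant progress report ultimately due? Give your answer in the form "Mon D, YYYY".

Feb 29, 2040

The fourth month after Aug 24, 2039 is December 2039, whose last day is Dec 31, 2039.
No adjustment is made for weekends or holidays, so Dec 31, 2039 stands.
Applying the 2 months extension: 2 months after Dec 31, 2039 is Feb 29, 2040 (day 31 does not exist in February, so the month's last day is used).
No adjustment is made for weekends or holidays, so Feb 29, 2040 stands.
The final due date is Feb 29, 2040.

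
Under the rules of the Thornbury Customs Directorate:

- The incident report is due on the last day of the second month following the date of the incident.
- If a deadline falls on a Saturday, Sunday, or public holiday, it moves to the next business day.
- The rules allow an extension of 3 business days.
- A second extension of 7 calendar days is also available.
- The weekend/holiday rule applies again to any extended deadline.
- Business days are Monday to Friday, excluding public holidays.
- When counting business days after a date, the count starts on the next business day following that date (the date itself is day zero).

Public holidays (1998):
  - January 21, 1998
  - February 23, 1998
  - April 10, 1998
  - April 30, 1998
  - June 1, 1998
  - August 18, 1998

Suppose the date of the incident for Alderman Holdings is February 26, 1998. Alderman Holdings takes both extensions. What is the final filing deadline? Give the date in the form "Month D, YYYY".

May 13, 1998

2 months after February 26, 1998 falls in April 1998; the last day of that month is April 30, 1998.
Because April 30, 1998 is a listed holiday, the deadline becomes May 1, 1998 (Friday).
The 3-business-day extension runs from May 1, 1998 to May 6, 1998.
May 6, 1998 falls on a Wednesday, which is a business day, so no adjustment is needed.
With the 7-day extension, May 6, 1998 becomes May 13, 1998.
May 13, 1998 (Wednesday) is already a business day.
The final due date is May 13, 1998.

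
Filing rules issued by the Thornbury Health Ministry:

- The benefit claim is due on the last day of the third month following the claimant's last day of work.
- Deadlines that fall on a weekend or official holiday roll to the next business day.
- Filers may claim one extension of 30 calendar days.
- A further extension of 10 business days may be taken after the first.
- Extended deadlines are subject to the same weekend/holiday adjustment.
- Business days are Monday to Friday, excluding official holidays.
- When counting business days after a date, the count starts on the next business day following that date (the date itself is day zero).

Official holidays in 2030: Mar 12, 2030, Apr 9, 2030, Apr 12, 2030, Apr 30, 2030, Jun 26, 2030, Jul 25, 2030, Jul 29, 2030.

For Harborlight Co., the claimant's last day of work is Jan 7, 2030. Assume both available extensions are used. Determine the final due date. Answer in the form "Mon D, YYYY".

The third month after Jan 7, 2030 is April 2030, whose last day is Apr 30, 2030.
Apr 30, 2030 is a listed holiday, so it moves to the next business day, May 1, 2030 (Wednesday).
The 30-calendar-day extension moves the deadline from May 1, 2030 to May 31, 2030.
May 31, 2030 falls on a Friday, which is a business day, so no adjustment is needed.
The 10-business-day extension runs from May 31, 2030 to Jun 14, 2030.
Jun 14, 2030 (Friday) is already a business day.
So the filing is due Jun 14, 2030.

Jun 14, 2030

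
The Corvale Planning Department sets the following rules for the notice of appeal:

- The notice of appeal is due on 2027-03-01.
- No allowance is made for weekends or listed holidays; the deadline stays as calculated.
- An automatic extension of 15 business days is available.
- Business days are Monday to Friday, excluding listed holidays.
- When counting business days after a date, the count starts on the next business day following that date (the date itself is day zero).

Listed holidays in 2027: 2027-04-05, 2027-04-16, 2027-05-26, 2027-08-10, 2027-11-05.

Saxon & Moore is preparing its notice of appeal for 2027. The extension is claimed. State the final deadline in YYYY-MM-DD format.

2027-03-22

The statutory due date is 2027-03-01.
2027-03-01 is a Monday; no weekend or holiday adjustment applies.
The 15-business-day extension runs from 2027-03-01 to 2027-03-22.
No adjustment is made for weekends or holidays, so 2027-03-22 stands.
So the filing is due 2027-03-22.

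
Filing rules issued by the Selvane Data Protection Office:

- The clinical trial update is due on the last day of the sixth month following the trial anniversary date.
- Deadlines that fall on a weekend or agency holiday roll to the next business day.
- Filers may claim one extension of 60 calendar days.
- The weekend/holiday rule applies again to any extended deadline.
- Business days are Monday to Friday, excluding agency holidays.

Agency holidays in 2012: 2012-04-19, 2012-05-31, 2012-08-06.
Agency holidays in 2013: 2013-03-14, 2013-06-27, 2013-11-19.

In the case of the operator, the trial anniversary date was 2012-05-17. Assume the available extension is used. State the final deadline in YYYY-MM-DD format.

2013-01-29

6 months after 2012-05-17 falls in November 2012; the last day of that month is 2012-11-30.
Since 2012-11-30 is a Friday and not a holiday, the date is unchanged.
Applying the 60-calendar-day extension: 2012-11-30 + 60 days = 2013-01-29.
2013-01-29 falls on a Tuesday, which is a business day, so no adjustment is needed.
So the filing is due 2013-01-29.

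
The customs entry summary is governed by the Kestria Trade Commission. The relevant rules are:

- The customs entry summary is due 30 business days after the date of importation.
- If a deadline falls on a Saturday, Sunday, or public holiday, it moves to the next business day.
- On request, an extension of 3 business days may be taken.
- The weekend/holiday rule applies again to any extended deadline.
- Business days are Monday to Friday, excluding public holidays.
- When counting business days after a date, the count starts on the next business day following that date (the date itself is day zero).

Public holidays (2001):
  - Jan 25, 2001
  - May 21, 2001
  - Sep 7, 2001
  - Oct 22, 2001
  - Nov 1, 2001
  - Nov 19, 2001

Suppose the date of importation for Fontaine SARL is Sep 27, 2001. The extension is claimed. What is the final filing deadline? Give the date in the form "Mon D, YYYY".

Starting the day after Sep 27, 2001 and counting 30 business days lands on Nov 12, 2001.
Nov 12, 2001 is a Monday and not a listed holiday, so it stands.
The 3-business-day extension runs from Nov 12, 2001 to Nov 15, 2001.
Nov 15, 2001 falls on a Thursday, which is a business day, so no adjustment is needed.
Final deadline: Nov 15, 2001.

Nov 15, 2001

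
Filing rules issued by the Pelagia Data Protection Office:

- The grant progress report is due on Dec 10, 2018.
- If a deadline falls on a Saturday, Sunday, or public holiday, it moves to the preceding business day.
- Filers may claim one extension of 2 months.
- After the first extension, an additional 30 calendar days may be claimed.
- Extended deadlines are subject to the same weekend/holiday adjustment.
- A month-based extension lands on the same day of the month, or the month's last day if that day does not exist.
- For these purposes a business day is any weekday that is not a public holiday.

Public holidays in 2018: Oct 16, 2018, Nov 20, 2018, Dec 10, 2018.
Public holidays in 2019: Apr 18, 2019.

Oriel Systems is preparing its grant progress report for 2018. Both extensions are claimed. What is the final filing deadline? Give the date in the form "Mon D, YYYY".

Mar 8, 2019

The statutory due date is Dec 10, 2018.
Dec 10, 2018 falls on a listed holiday. Rolling to the preceding business day gives Dec 7, 2018, a Friday.
Applying the 2 months extension: 2 months after Dec 7, 2018 is Feb 7, 2019.
Feb 7, 2019 is a Thursday and not a listed holiday, so it stands.
With the 30-day extension, Feb 7, 2019 becomes Mar 9, 2019.
Mar 9, 2019 falls on a Saturday. Rolling to the preceding business day gives Mar 8, 2019, a Friday.
Final deadline: Mar 8, 2019.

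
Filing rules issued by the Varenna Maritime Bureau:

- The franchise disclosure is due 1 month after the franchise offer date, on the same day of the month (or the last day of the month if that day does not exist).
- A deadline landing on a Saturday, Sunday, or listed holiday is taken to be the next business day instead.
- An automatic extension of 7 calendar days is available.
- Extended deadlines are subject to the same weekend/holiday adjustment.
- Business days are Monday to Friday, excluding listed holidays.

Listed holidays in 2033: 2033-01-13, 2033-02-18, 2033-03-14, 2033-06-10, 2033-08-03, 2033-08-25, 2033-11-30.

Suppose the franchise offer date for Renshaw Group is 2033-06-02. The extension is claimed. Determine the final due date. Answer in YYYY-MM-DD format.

2033-07-11

Moving 1 month forward from 2033-06-02 on the corresponding day gives 2033-07-02.
2033-07-02 is a Saturday; the next business day is 2033-07-04 (Monday).
With the 7-day extension, 2033-07-04 becomes 2033-07-11.
2033-07-11 (Monday) is already a business day.
Deadline: 2033-07-11.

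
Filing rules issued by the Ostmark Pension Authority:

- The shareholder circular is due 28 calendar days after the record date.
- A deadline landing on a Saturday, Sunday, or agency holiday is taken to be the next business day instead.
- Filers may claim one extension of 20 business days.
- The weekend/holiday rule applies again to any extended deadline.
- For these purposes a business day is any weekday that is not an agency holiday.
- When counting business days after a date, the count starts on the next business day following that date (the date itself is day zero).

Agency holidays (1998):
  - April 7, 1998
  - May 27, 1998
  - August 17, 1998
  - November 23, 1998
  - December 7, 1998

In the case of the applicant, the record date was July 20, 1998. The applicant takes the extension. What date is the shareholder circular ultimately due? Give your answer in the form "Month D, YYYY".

Adding 28 calendar days to July 20, 1998 gives August 17, 1998.
August 17, 1998 is a listed holiday; the next business day is August 18, 1998 (Tuesday).
Counting 20 further business days from August 18, 1998 reaches September 15, 1998.
September 15, 1998 (Tuesday) is already a business day.
The final due date is September 15, 1998.

September 15, 1998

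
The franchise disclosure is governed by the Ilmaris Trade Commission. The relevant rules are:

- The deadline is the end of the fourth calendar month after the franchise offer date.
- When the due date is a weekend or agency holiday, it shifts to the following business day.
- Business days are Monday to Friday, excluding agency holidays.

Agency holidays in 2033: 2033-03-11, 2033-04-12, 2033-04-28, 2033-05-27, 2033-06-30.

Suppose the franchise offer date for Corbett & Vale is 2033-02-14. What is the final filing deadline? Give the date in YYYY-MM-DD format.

2033-07-01

The fourth month after 2033-02-14 is June 2033, whose last day is 2033-06-30.
2033-06-30 falls on a listed holiday. Rolling to the next business day gives 2033-07-01, a Friday.
The final due date is 2033-07-01.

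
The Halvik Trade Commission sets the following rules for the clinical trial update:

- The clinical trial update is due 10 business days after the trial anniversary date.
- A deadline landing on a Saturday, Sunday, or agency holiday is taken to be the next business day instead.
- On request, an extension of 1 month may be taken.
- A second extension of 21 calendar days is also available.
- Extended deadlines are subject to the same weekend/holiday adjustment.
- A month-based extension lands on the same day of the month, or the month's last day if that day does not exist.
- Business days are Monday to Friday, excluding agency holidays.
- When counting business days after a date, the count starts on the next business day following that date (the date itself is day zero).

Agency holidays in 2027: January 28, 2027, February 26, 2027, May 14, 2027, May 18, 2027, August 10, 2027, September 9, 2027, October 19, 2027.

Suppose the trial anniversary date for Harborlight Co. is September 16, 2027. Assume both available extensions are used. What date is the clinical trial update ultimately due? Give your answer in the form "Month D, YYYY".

10 business days after September 16, 2027, excluding weekends and holidays, is September 30, 2027.
September 30, 2027 falls on a Thursday, which is a business day, so no adjustment is needed.
Add 1 month to September 30, 2027: October 30, 2027.
October 30, 2027 falls on a Saturday. Rolling to the next business day gives November 1, 2027, a Monday.
With the 21-day extension, November 1, 2027 becomes November 22, 2027.
November 22, 2027 falls on a Monday, which is a business day, so no adjustment is needed.
So the filing is due November 22, 2027.

November 22, 2027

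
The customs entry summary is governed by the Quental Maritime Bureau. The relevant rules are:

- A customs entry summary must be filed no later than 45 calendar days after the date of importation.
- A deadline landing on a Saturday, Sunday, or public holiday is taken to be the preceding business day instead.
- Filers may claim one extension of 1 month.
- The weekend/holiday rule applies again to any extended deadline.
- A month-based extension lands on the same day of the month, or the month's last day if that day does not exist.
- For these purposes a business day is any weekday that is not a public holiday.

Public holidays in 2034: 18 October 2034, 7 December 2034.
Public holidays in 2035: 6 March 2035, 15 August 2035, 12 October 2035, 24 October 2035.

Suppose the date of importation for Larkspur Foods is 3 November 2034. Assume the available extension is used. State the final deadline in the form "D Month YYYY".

18 January 2035

45 calendar days after 3 November 2034 is 18 December 2034.
18 December 2034 falls on a Monday, which is a business day, so no adjustment is needed.
Applying the 1 month extension: 1 month after 18 December 2034 is 18 January 2035.
18 January 2035 falls on a Thursday, which is a business day, so no adjustment is needed.
So the filing is due 18 January 2035.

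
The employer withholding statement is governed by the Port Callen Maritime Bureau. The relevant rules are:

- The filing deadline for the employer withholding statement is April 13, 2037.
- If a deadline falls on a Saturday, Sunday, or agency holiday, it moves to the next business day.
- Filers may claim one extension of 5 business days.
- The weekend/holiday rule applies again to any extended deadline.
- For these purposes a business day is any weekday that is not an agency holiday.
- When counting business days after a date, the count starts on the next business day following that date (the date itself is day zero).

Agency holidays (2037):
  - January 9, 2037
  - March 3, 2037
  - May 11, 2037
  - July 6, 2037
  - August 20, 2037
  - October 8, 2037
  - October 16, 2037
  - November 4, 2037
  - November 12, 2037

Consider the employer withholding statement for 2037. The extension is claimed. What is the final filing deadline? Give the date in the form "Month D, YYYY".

April 20, 2037

The statutory due date is April 13, 2037.
April 13, 2037 (Monday) is already a business day.
The 5-business-day extension runs from April 13, 2037 to April 20, 2037.
April 20, 2037 (Monday) is already a business day.
Deadline: April 20, 2037.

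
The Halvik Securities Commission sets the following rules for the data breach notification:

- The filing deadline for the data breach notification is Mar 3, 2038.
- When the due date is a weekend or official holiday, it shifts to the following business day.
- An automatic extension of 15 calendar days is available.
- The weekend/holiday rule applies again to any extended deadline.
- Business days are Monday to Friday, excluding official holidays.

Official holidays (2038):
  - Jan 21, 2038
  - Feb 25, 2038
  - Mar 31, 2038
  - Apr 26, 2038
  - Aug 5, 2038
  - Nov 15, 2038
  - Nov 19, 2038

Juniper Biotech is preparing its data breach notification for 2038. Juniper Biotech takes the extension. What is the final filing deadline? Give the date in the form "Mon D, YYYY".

Mar 18, 2038

Start from the fixed due date, Mar 3, 2038.
Mar 3, 2038 is a Wednesday and not a listed holiday, so it stands.
Applying the 15-calendar-day extension: Mar 3, 2038 + 15 days = Mar 18, 2038.
Mar 18, 2038 falls on a Thursday, which is a business day, so no adjustment is needed.
The final due date is Mar 18, 2038.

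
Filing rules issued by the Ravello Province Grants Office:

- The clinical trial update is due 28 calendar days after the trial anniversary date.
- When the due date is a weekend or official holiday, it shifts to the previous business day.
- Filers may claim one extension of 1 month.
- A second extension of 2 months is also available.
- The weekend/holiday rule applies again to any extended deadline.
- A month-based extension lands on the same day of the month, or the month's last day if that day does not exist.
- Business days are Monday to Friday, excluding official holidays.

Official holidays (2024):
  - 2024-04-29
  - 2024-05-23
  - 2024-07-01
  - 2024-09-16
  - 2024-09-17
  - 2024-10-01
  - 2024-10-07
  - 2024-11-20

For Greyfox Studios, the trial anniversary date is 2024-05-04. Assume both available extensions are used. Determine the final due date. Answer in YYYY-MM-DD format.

Trigger date 2024-05-04 + 28 calendar days = 2024-06-01.
Because 2024-06-01 is a Saturday, the deadline becomes 2024-05-31 (Friday).
The 1 month extension carries 2024-05-31 to 2024-06-30 (day 31 does not exist in June, so the month's last day is used).
2024-06-30 is a Sunday; the preceding business day is 2024-06-28 (Friday).
The 2 months extension carries 2024-06-28 to 2024-08-28.
2024-08-28 falls on a Wednesday, which is a business day, so no adjustment is needed.
So the filing is due 2024-08-28.

2024-08-28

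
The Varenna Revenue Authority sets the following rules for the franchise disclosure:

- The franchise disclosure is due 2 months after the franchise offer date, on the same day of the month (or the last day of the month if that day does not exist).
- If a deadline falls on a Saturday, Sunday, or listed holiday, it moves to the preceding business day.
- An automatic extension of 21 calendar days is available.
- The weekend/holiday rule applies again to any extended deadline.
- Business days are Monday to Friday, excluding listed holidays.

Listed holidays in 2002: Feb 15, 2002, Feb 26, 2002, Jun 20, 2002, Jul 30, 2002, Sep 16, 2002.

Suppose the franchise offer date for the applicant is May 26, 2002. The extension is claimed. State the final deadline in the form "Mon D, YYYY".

Aug 16, 2002

2 months from May 26, 2002 is Jul 26, 2002.
Jul 26, 2002 falls on a Friday, which is a business day, so no adjustment is needed.
The 21-calendar-day extension moves the deadline from Jul 26, 2002 to Aug 16, 2002.
Aug 16, 2002 falls on a Friday, which is a business day, so no adjustment is needed.
The final due date is Aug 16, 2002.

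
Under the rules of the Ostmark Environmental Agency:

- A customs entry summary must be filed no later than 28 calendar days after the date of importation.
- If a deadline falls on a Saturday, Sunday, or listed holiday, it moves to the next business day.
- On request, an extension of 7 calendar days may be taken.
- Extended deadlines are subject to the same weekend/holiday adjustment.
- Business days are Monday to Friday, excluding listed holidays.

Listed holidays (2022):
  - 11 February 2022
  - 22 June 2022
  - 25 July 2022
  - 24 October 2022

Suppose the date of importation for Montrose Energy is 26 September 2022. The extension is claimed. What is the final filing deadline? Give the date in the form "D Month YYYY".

Trigger date 26 September 2022 + 28 calendar days = 24 October 2022.
Because 24 October 2022 is a listed holiday, the deadline becomes 25 October 2022 (Tuesday).
With the 7-day extension, 25 October 2022 becomes 1 November 2022.
Since 1 November 2022 is a Tuesday and not a holiday, the date is unchanged.
The final due date is 1 November 2022.

1 November 2022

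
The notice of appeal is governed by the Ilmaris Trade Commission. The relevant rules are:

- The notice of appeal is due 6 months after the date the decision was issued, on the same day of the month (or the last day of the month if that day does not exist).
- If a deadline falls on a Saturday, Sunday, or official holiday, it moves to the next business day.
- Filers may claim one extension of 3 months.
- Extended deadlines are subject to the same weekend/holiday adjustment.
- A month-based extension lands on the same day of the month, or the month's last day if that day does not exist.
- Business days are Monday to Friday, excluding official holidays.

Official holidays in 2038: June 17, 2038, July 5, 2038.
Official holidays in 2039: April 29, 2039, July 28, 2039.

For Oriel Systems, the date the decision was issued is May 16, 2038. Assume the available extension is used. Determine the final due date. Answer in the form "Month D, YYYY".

February 16, 2039

Moving 6 months forward from May 16, 2038 on the corresponding day gives November 16, 2038.
Since November 16, 2038 is a Tuesday and not a holiday, the date is unchanged.
The 3 months extension carries November 16, 2038 to February 16, 2039.
Since February 16, 2039 is a Wednesday and not a holiday, the date is unchanged.
Deadline: February 16, 2039.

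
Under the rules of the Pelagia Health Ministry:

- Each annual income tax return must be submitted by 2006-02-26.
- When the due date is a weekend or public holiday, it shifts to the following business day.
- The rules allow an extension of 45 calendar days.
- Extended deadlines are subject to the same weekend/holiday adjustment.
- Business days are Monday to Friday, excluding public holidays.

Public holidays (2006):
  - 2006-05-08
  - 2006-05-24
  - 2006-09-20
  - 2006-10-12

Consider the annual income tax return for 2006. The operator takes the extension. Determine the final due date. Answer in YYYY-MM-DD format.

2006-04-13

The statutory due date is 2006-02-26.
2006-02-26 falls on a Sunday. Rolling to the next business day gives 2006-02-27, a Monday.
Add the 45 calendar-day extension to 2006-02-27: 2006-04-13.
2006-04-13 (Thursday) is already a business day.
The final due date is 2006-04-13.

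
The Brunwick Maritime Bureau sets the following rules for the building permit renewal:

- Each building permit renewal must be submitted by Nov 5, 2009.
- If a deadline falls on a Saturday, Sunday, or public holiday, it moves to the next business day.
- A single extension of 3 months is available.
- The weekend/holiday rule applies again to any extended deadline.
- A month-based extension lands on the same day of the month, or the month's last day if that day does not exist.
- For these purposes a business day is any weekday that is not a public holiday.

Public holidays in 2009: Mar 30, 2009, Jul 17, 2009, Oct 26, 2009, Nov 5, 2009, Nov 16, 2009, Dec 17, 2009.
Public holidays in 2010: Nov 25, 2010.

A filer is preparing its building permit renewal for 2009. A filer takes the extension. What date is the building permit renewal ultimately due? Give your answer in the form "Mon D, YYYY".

Feb 8, 2010

The statutory due date is Nov 5, 2009.
Nov 5, 2009 falls on a listed holiday. Rolling to the next business day gives Nov 6, 2009, a Friday.
Applying the 3 months extension: 3 months after Nov 6, 2009 is Feb 6, 2010.
Because Feb 6, 2010 is a Saturday, the deadline becomes Feb 8, 2010 (Monday).
The final due date is Feb 8, 2010.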